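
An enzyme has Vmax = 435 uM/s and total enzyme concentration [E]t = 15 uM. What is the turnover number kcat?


kcat = Vmax / [E]t
kcat = 435 / 15
kcat = 29.0 s^-1

29.0 s^-1


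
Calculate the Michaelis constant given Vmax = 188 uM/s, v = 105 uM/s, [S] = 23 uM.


Km = [S] * (Vmax - v) / v
Km = 23 * (188 - 105) / 105
Km = 18.181 uM

18.181 uM


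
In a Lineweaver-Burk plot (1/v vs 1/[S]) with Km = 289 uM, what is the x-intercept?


x-intercept = -1/Km
= -1/289
= -0.0035 1/uM

-0.0035 1/uM


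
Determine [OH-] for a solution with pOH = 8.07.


[OH-] = 10^(-pOH)
[OH-] = 10^(-8.07)
[OH-] = 8.511e-09 M

8.511e-09 M


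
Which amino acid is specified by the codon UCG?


Standard genetic code lookup.
Codon UCG -> Ser

Ser


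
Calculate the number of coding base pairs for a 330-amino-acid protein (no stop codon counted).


Each amino acid = 1 codon = 3 bp
bp = 330 * 3 = 990 bp

990 bp


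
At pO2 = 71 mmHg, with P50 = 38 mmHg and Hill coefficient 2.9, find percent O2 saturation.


Y = pO2^n / (P50^n + pO2^n)
Y = 71^2.9 / (38^2.9 + 71^2.9)
Y = 85.97%

85.97%


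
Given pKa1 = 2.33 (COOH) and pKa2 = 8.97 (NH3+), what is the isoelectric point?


pI = (pKa1 + pKa2) / 2
pI = (2.33 + 8.97) / 2
pI = 5.65

5.65


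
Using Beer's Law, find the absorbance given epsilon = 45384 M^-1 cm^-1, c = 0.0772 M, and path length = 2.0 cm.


A = epsilon * c * l
A = 45384 * 0.0772 * 2.0
A = 7007.2896

7007.2896


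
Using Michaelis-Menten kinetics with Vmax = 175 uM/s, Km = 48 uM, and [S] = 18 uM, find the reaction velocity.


v = Vmax * [S] / (Km + [S])
v = 175 * 18 / (48 + 18)
v = 47.7273 uM/s

47.7273 uM/s


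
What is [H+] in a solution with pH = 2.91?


[H+] = 10^(-pH)
[H+] = 10^(-2.91)
[H+] = 0.0012 M

0.0012 M


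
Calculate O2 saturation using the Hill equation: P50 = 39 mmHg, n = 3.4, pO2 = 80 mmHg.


Y = pO2^n / (P50^n + pO2^n)
Y = 80^3.4 / (39^3.4 + 80^3.4)
Y = 92.0%

92.0%


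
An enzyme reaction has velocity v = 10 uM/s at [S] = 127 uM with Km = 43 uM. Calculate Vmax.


Vmax = v * (Km + [S]) / [S]
Vmax = 10 * (43 + 127) / 127
Vmax = 13.3858 uM/s

13.3858 uM/s


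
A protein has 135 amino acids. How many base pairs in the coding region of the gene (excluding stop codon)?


Each amino acid = 1 codon = 3 bp
bp = 135 * 3 = 405 bp

405 bp


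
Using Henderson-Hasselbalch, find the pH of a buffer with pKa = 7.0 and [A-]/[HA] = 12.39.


pH = pKa + log10([A-]/[HA])
pH = 7.0 + log10(12.39)
pH = 8.0931

8.0931


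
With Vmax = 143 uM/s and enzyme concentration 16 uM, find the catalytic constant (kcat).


kcat = Vmax / [E]t
kcat = 143 / 16
kcat = 8.9375 s^-1

8.9375 s^-1


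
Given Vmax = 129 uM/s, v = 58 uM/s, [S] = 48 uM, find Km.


Km = [S] * (Vmax - v) / v
Km = 48 * (129 - 58) / 58
Km = 58.7586 uM

58.7586 uM


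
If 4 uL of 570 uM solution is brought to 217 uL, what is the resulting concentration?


C2 = C1 * V1 / V2
C2 = 570 * 4 / 217
C2 = 10.5069 uM

10.5069 uM


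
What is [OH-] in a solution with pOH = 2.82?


[OH-] = 10^(-pOH)
[OH-] = 10^(-2.82)
[OH-] = 0.0015 M

0.0015 M


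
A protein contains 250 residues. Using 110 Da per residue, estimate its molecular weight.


MW = n_residues * 110 Da
MW = 250 * 110
MW = 27500 Da

27500 Da


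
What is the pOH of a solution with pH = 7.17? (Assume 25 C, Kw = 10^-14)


pOH = 14 - pH
pOH = 14 - 7.17
pOH = 6.83

6.83


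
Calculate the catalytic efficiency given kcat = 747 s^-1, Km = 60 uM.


Catalytic efficiency = kcat / Km
= 747 / 60
= 12.45 uM^-1*s^-1

12.45 uM^-1*s^-1


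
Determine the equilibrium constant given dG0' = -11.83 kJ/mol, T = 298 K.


Keq = exp(-dG0 * 1000 / (R * T))
Keq = exp(-(-11.83) * 1000 / (8.314 * 298))
Keq = 118.4909

118.4909


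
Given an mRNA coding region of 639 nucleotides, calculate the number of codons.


codons = nucleotides / 3
codons = 639 / 3 = 213

213


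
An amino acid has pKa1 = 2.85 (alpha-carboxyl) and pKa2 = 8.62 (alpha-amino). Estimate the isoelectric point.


pI = (pKa1 + pKa2) / 2
pI = (2.85 + 8.62) / 2
pI = 5.735

5.735


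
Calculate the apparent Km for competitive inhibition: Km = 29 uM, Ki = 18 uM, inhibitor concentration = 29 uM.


Km_app = Km * (1 + [I]/Ki)
Km_app = 29 * (1 + 29/18)
Km_app = 75.7222 uM

75.7222 uM


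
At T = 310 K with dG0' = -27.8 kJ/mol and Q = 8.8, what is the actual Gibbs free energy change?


dG = dG0' + RT * ln(Q) / 1000
dG = -27.8 + 8.314 * 310 * ln(8.8) / 1000
dG = -22.1949 kJ/mol

-22.1949 kJ/mol


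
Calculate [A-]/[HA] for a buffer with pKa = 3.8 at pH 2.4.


[A-]/[HA] = 10^(pH - pKa)
= 10^(2.4 - 3.8)
= 0.0398

0.0398


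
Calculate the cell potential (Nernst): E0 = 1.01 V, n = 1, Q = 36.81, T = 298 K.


E = E0 - (RT/nF) * ln(Q)
E = 1.01 - (8.314 * 298 / (1 * 96485)) * ln(36.81)
E = 0.9174 V

0.9174 V


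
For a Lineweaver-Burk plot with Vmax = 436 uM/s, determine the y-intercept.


y-intercept = 1/Vmax
= 1/436
= 0.0023 s/uM

0.0023 s/uM


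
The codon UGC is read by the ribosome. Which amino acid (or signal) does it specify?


Standard genetic code lookup.
Codon UGC -> Cys

Cys


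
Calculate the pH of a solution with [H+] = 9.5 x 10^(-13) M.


pH = -log10([H+])
pH = -log10(9.5 x 10^(-13))
pH = 12.0223

12.0223


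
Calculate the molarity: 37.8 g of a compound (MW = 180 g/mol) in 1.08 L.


C = (mass / MW) / volume
C = (37.8 / 180) / 1.08
C = 0.1944 M

0.1944 M


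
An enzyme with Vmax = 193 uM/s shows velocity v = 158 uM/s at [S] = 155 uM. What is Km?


Km = [S] * (Vmax - v) / v
Km = 155 * (193 - 158) / 158
Km = 34.3354 uM

34.3354 uM


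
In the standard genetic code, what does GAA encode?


Standard genetic code lookup.
Codon GAA -> Glu

Glu


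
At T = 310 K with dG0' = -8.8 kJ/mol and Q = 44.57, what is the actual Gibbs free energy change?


dG = dG0' + RT * ln(Q) / 1000
dG = -8.8 + 8.314 * 310 * ln(44.57) / 1000
dG = 0.9863 kJ/mol

0.9863 kJ/mol


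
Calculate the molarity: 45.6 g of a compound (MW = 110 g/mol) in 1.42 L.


C = (mass / MW) / volume
C = (45.6 / 110) / 1.42
C = 0.2919 M

0.2919 M


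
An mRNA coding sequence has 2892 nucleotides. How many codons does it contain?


codons = nucleotides / 3
codons = 2892 / 3 = 964

964


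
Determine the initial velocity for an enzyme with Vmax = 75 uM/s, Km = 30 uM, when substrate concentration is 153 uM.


v = Vmax * [S] / (Km + [S])
v = 75 * 153 / (30 + 153)
v = 62.7049 uM/s

62.7049 uM/s


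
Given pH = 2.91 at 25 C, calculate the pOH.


pOH = 14 - pH
pOH = 14 - 2.91
pOH = 11.09

11.09


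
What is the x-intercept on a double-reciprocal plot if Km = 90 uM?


x-intercept = -1/Km
= -1/90
= -0.0111 1/uM

-0.0111 1/uM


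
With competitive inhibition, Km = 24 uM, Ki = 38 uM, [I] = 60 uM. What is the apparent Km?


Km_app = Km * (1 + [I]/Ki)
Km_app = 24 * (1 + 60/38)
Km_app = 61.8947 uM

61.8947 uM


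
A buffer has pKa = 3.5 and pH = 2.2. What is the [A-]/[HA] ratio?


[A-]/[HA] = 10^(pH - pKa)
= 10^(2.2 - 3.5)
= 0.0501

0.0501


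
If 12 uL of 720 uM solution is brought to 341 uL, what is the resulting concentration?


C2 = C1 * V1 / V2
C2 = 720 * 12 / 341
C2 = 25.3372 uM

25.3372 uM


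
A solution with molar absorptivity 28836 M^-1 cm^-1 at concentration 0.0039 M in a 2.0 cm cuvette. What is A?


A = epsilon * c * l
A = 28836 * 0.0039 * 2.0
A = 224.9208

224.9208


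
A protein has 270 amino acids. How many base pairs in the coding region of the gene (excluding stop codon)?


Each amino acid = 1 codon = 3 bp
bp = 270 * 3 = 810 bp

810 bp


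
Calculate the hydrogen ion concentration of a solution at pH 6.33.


[H+] = 10^(-pH)
[H+] = 10^(-6.33)
[H+] = 4.677e-07 M

4.677e-07 M


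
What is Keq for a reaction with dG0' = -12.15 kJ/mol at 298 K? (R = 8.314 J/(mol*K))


Keq = exp(-dG0 * 1000 / (R * T))
Keq = exp(-(-12.15) * 1000 / (8.314 * 298))
Keq = 134.8273

134.8273


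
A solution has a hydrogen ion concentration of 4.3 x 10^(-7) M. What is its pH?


pH = -log10([H+])
pH = -log10(4.3 x 10^(-7))
pH = 6.3665

6.3665


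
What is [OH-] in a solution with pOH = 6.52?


[OH-] = 10^(-pOH)
[OH-] = 10^(-6.52)
[OH-] = 3.020e-07 M

3.020e-07 M


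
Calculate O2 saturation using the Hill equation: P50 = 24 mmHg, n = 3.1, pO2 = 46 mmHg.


Y = pO2^n / (P50^n + pO2^n)
Y = 46^3.1 / (24^3.1 + 46^3.1)
Y = 88.26%

88.26%


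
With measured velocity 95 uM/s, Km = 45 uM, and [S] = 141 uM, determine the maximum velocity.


Vmax = v * (Km + [S]) / [S]
Vmax = 95 * (45 + 141) / 141
Vmax = 125.3191 uM/s

125.3191 uM/s


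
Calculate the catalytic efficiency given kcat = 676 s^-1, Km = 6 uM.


Catalytic efficiency = kcat / Km
= 676 / 6
= 112.6667 uM^-1*s^-1

112.6667 uM^-1*s^-1


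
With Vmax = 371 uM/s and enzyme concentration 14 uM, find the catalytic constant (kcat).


kcat = Vmax / [E]t
kcat = 371 / 14
kcat = 26.5 s^-1

26.5 s^-1


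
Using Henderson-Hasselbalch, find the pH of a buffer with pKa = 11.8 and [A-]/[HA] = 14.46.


pH = pKa + log10([A-]/[HA])
pH = 11.8 + log10(14.46)
pH = 12.9602

12.9602


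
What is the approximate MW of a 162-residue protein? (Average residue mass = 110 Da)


MW = n_residues * 110 Da
MW = 162 * 110
MW = 17820 Da

17820 Da


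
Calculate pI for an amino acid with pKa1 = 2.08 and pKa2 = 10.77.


pI = (pKa1 + pKa2) / 2
pI = (2.08 + 10.77) / 2
pI = 6.425

6.425


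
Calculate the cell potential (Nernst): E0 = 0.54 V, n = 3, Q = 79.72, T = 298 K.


E = E0 - (RT/nF) * ln(Q)
E = 0.54 - (8.314 * 298 / (3 * 96485)) * ln(79.72)
E = 0.5025 V

0.5025 V


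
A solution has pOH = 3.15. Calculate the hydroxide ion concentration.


[OH-] = 10^(-pOH)
[OH-] = 10^(-3.15)
[OH-] = 7.079e-04 M

7.079e-04 M


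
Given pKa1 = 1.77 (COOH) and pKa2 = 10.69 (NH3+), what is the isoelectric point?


pI = (pKa1 + pKa2) / 2
pI = (1.77 + 10.69) / 2
pI = 6.23

6.23


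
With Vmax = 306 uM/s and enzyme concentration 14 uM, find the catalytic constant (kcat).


kcat = Vmax / [E]t
kcat = 306 / 14
kcat = 21.8571 s^-1

21.8571 s^-1


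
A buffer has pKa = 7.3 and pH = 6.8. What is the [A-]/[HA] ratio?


[A-]/[HA] = 10^(pH - pKa)
= 10^(6.8 - 7.3)
= 0.3162

0.3162


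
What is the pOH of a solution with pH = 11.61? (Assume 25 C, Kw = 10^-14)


pOH = 14 - pH
pOH = 14 - 11.61
pOH = 2.39

2.39


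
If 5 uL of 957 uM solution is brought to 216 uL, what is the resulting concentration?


C2 = C1 * V1 / V2
C2 = 957 * 5 / 216
C2 = 22.1528 uM

22.1528 uM


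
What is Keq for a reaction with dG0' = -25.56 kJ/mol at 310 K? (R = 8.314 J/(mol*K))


Keq = exp(-dG0 * 1000 / (R * T))
Keq = exp(-(-25.56) * 1000 / (8.314 * 310))
Keq = 20276.1674

20276.1674


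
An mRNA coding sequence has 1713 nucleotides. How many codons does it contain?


codons = nucleotides / 3
codons = 1713 / 3 = 571

571


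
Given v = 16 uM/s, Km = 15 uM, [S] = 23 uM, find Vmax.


Vmax = v * (Km + [S]) / [S]
Vmax = 16 * (15 + 23) / 23
Vmax = 26.4348 uM/s

26.4348 uM/s


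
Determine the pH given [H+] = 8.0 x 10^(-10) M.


pH = -log10([H+])
pH = -log10(8.0 x 10^(-10))
pH = 9.0969

9.0969


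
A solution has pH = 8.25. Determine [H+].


[H+] = 10^(-pH)
[H+] = 10^(-8.25)
[H+] = 5.623e-09 M

5.623e-09 M


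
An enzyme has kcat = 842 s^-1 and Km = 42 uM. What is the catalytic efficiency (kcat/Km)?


Catalytic efficiency = kcat / Km
= 842 / 42
= 20.0476 uM^-1*s^-1

20.0476 uM^-1*s^-1


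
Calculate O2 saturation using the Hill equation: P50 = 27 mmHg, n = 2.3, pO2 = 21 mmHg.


Y = pO2^n / (P50^n + pO2^n)
Y = 21^2.3 / (27^2.3 + 21^2.3)
Y = 35.94%

35.94%


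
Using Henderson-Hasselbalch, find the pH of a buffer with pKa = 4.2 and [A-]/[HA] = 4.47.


pH = pKa + log10([A-]/[HA])
pH = 4.2 + log10(4.47)
pH = 4.8503

4.8503


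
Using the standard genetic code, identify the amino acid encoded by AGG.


Standard genetic code lookup.
Codon AGG -> Arg

Arg


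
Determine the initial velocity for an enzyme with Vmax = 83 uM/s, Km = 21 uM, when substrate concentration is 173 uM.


v = Vmax * [S] / (Km + [S])
v = 83 * 173 / (21 + 173)
v = 74.0155 uM/s

74.0155 uM/s


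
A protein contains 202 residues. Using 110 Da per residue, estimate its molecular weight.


MW = n_residues * 110 Da
MW = 202 * 110
MW = 22220 Da

22220 Da


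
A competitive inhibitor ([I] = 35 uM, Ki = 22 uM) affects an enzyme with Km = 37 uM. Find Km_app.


Km_app = Km * (1 + [I]/Ki)
Km_app = 37 * (1 + 35/22)
Km_app = 95.8636 uM

95.8636 uM


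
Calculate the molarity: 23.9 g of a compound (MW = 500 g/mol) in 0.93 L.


C = (mass / MW) / volume
C = (23.9 / 500) / 0.93
C = 0.0514 M

0.0514 M


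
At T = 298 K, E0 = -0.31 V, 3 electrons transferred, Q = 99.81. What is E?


E = E0 - (RT/nF) * ln(Q)
E = -0.31 - (8.314 * 298 / (3 * 96485)) * ln(99.81)
E = -0.3494 V

-0.3494 V


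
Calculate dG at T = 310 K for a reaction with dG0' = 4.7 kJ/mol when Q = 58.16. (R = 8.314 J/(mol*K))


dG = dG0' + RT * ln(Q) / 1000
dG = 4.7 + 8.314 * 310 * ln(58.16) / 1000
dG = 15.1722 kJ/mol

15.1722 kJ/mol


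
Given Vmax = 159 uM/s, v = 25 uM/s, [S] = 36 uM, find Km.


Km = [S] * (Vmax - v) / v
Km = 36 * (159 - 25) / 25
Km = 192.96 uM

192.96 uM


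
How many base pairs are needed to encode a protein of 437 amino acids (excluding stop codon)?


Each amino acid = 1 codon = 3 bp
bp = 437 * 3 = 1311 bp

1311 bp


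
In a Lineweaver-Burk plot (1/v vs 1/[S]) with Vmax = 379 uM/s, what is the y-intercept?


y-intercept = 1/Vmax
= 1/379
= 0.0026 s/uM

0.0026 s/uM


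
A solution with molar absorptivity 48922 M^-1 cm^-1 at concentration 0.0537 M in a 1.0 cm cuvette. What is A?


A = epsilon * c * l
A = 48922 * 0.0537 * 1.0
A = 2627.1114

2627.1114


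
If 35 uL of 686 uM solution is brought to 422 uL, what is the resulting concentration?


C2 = C1 * V1 / V2
C2 = 686 * 35 / 422
C2 = 56.8957 uM

56.8957 uM


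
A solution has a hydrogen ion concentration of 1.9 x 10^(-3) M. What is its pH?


pH = -log10([H+])
pH = -log10(1.9 x 10^(-3))
pH = 2.7212

2.7212


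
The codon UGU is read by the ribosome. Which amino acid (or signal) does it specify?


Standard genetic code lookup.
Codon UGU -> Cys

Cys


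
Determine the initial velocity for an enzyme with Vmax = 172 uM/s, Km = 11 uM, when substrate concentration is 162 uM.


v = Vmax * [S] / (Km + [S])
v = 172 * 162 / (11 + 162)
v = 161.0636 uM/s

161.0636 uM/s


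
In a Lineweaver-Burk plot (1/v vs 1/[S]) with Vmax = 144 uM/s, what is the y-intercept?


y-intercept = 1/Vmax
= 1/144
= 0.0069 s/uM

0.0069 s/uM


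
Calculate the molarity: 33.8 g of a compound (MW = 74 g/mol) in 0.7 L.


C = (mass / MW) / volume
C = (33.8 / 74) / 0.7
C = 0.6525 M

0.6525 M


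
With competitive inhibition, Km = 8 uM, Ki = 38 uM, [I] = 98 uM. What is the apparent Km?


Km_app = Km * (1 + [I]/Ki)
Km_app = 8 * (1 + 98/38)
Km_app = 28.6316 uM

28.6316 uM


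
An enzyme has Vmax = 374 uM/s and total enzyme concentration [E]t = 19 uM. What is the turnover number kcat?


kcat = Vmax / [E]t
kcat = 374 / 19
kcat = 19.6842 s^-1

19.6842 s^-1


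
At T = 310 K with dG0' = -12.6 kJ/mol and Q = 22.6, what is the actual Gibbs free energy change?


dG = dG0' + RT * ln(Q) / 1000
dG = -12.6 + 8.314 * 310 * ln(22.6) / 1000
dG = -4.564 kJ/mol

-4.564 kJ/mol


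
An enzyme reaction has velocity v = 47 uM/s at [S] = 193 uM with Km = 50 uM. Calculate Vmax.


Vmax = v * (Km + [S]) / [S]
Vmax = 47 * (50 + 193) / 193
Vmax = 59.1762 uM/s

59.1762 uM/s


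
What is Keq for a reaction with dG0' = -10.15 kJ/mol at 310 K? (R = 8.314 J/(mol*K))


Keq = exp(-dG0 * 1000 / (R * T))
Keq = exp(-(-10.15) * 1000 / (8.314 * 310))
Keq = 51.3245

51.3245


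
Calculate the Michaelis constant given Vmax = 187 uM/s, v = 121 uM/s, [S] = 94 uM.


Km = [S] * (Vmax - v) / v
Km = 94 * (187 - 121) / 121
Km = 51.2727 uM

51.2727 uM


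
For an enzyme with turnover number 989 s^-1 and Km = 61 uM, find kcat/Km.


Catalytic efficiency = kcat / Km
= 989 / 61
= 16.2131 uM^-1*s^-1

16.2131 uM^-1*s^-1


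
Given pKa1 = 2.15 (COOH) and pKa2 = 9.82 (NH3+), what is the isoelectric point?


pI = (pKa1 + pKa2) / 2
pI = (2.15 + 9.82) / 2
pI = 5.985

5.985


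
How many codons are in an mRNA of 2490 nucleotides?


codons = nucleotides / 3
codons = 2490 / 3 = 830

830


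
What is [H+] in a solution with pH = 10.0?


[H+] = 10^(-pH)
[H+] = 10^(-10.0)
[H+] = 1.000e-10 M

1.000e-10 M


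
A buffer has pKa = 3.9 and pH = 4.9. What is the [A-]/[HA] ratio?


[A-]/[HA] = 10^(pH - pKa)
= 10^(4.9 - 3.9)
= 10.0

10.0


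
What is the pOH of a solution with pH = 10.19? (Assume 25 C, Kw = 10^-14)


pOH = 14 - pH
pOH = 14 - 10.19
pOH = 3.81

3.81


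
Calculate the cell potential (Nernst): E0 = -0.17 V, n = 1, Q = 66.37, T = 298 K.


E = E0 - (RT/nF) * ln(Q)
E = -0.17 - (8.314 * 298 / (1 * 96485)) * ln(66.37)
E = -0.2777 V

-0.2777 V


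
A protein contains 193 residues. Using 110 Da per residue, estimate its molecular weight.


MW = n_residues * 110 Da
MW = 193 * 110
MW = 21230 Da

21230 Da


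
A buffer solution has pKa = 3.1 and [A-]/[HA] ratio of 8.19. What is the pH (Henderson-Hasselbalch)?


pH = pKa + log10([A-]/[HA])
pH = 3.1 + log10(8.19)
pH = 4.0133

4.0133


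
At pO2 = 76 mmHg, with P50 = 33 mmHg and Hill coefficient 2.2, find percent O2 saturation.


Y = pO2^n / (P50^n + pO2^n)
Y = 76^2.2 / (33^2.2 + 76^2.2)
Y = 86.24%

86.24%


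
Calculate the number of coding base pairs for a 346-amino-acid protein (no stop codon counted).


Each amino acid = 1 codon = 3 bp
bp = 346 * 3 = 1038 bp

1038 bp


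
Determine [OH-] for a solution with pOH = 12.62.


[OH-] = 10^(-pOH)
[OH-] = 10^(-12.62)
[OH-] = 2.399e-13 M

2.399e-13 M


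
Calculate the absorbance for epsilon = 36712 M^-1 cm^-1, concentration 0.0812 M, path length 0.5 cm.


A = epsilon * c * l
A = 36712 * 0.0812 * 0.5
A = 1490.5072

1490.5072


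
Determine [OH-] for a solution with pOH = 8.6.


[OH-] = 10^(-pOH)
[OH-] = 10^(-8.6)
[OH-] = 2.512e-09 M

2.512e-09 M


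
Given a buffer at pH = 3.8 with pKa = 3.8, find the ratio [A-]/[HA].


[A-]/[HA] = 10^(pH - pKa)
= 10^(3.8 - 3.8)
= 1.0

1.0


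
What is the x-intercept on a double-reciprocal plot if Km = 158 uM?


x-intercept = -1/Km
= -1/158
= -0.0063 1/uM

-0.0063 1/uM


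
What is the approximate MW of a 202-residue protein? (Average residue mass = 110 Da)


MW = n_residues * 110 Da
MW = 202 * 110
MW = 22220 Da

22220 Da


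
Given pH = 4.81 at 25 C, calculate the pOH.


pOH = 14 - pH
pOH = 14 - 4.81
pOH = 9.19

9.19


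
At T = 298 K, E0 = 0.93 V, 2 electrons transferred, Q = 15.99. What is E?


E = E0 - (RT/nF) * ln(Q)
E = 0.93 - (8.314 * 298 / (2 * 96485)) * ln(15.99)
E = 0.8944 V

0.8944 V


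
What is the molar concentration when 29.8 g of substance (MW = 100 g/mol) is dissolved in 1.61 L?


C = (mass / MW) / volume
C = (29.8 / 100) / 1.61
C = 0.1851 M

0.1851 M


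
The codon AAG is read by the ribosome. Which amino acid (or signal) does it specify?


Standard genetic code lookup.
Codon AAG -> Lys

Lys


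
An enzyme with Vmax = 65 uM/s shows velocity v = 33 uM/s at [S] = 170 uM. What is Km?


Km = [S] * (Vmax - v) / v
Km = 170 * (65 - 33) / 33
Km = 164.8485 uM

164.8485 uM


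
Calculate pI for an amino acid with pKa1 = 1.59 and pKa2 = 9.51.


pI = (pKa1 + pKa2) / 2
pI = (1.59 + 9.51) / 2
pI = 5.55

5.55


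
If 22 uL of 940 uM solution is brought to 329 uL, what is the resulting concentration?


C2 = C1 * V1 / V2
C2 = 940 * 22 / 329
C2 = 62.8571 uM

62.8571 uM


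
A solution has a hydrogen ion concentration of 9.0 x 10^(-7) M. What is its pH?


pH = -log10([H+])
pH = -log10(9.0 x 10^(-7))
pH = 6.0458

6.0458


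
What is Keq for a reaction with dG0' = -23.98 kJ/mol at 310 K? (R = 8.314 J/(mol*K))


Keq = exp(-dG0 * 1000 / (R * T))
Keq = exp(-(-23.98) * 1000 / (8.314 * 310))
Keq = 10983.6855

10983.6855


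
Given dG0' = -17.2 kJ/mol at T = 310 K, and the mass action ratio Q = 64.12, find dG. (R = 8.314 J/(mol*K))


dG = dG0' + RT * ln(Q) / 1000
dG = -17.2 + 8.314 * 310 * ln(64.12) / 1000
dG = -6.4763 kJ/mol

-6.4763 kJ/mol


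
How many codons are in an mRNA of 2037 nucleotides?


codons = nucleotides / 3
codons = 2037 / 3 = 679

679


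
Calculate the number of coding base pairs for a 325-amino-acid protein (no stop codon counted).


Each amino acid = 1 codon = 3 bp
bp = 325 * 3 = 975 bp

975 bp


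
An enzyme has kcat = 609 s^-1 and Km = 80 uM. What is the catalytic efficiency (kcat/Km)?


Catalytic efficiency = kcat / Km
= 609 / 80
= 7.6125 uM^-1*s^-1

7.6125 uM^-1*s^-1


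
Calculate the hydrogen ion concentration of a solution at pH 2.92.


[H+] = 10^(-pH)
[H+] = 10^(-2.92)
[H+] = 0.0012 M

0.0012 M


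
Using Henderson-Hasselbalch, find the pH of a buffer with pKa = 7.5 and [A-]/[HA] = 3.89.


pH = pKa + log10([A-]/[HA])
pH = 7.5 + log10(3.89)
pH = 8.0899

8.0899


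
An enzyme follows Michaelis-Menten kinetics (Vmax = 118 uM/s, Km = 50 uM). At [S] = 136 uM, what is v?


v = Vmax * [S] / (Km + [S])
v = 118 * 136 / (50 + 136)
v = 86.2796 uM/s

86.2796 uM/s


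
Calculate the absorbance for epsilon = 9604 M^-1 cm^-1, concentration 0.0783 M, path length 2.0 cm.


A = epsilon * c * l
A = 9604 * 0.0783 * 2.0
A = 1503.9864

1503.9864


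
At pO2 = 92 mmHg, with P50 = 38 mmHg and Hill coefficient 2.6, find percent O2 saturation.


Y = pO2^n / (P50^n + pO2^n)
Y = 92^2.6 / (38^2.6 + 92^2.6)
Y = 90.88%

90.88%


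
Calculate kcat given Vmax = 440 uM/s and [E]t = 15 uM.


kcat = Vmax / [E]t
kcat = 440 / 15
kcat = 29.3333 s^-1

29.3333 s^-1


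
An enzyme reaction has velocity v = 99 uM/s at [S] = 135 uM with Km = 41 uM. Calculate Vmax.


Vmax = v * (Km + [S]) / [S]
Vmax = 99 * (41 + 135) / 135
Vmax = 129.0667 uM/s

129.0667 uM/s


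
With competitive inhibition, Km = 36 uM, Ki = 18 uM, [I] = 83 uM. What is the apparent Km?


Km_app = Km * (1 + [I]/Ki)
Km_app = 36 * (1 + 83/18)
Km_app = 202.0 uM

202.0 uM


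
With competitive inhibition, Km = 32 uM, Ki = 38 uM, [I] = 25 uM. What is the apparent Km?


Km_app = Km * (1 + [I]/Ki)
Km_app = 32 * (1 + 25/38)
Km_app = 53.0526 uM

53.0526 uM


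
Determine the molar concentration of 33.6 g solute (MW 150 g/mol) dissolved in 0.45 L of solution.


C = (mass / MW) / volume
C = (33.6 / 150) / 0.45
C = 0.4978 M

0.4978 M


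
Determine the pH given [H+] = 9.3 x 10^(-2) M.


pH = -log10([H+])
pH = -log10(9.3 x 10^(-2))
pH = 1.0315

1.0315


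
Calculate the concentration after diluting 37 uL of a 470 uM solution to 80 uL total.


C2 = C1 * V1 / V2
C2 = 470 * 37 / 80
C2 = 217.375 uM

217.375 uM


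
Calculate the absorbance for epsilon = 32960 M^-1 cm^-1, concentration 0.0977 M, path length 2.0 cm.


A = epsilon * c * l
A = 32960 * 0.0977 * 2.0
A = 6440.384

6440.384


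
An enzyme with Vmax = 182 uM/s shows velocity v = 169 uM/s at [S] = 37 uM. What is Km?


Km = [S] * (Vmax - v) / v
Km = 37 * (182 - 169) / 169
Km = 2.8462 uM

2.8462 uM


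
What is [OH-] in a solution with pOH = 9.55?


[OH-] = 10^(-pOH)
[OH-] = 10^(-9.55)
[OH-] = 2.818e-10 M

2.818e-10 M


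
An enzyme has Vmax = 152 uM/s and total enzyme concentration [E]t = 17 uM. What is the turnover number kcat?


kcat = Vmax / [E]t
kcat = 152 / 17
kcat = 8.9412 s^-1

8.9412 s^-1


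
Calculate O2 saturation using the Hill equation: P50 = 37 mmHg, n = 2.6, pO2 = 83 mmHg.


Y = pO2^n / (P50^n + pO2^n)
Y = 83^2.6 / (37^2.6 + 83^2.6)
Y = 89.1%

89.1%


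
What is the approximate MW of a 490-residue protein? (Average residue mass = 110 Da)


MW = n_residues * 110 Da
MW = 490 * 110
MW = 53900 Da

53900 Da


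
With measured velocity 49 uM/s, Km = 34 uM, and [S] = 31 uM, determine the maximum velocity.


Vmax = v * (Km + [S]) / [S]
Vmax = 49 * (34 + 31) / 31
Vmax = 102.7419 uM/s

102.7419 uM/s


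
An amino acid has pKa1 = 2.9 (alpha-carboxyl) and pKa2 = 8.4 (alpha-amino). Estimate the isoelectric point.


pI = (pKa1 + pKa2) / 2
pI = (2.9 + 8.4) / 2
pI = 5.65

5.65


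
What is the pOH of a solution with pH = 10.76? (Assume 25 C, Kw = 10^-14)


pOH = 14 - pH
pOH = 14 - 10.76
pOH = 3.24

3.24


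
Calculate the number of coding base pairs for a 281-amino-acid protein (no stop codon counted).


Each amino acid = 1 codon = 3 bp
bp = 281 * 3 = 843 bp

843 bp


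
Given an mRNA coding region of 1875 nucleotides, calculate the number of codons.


codons = nucleotides / 3
codons = 1875 / 3 = 625

625


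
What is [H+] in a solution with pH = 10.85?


[H+] = 10^(-pH)
[H+] = 10^(-10.85)
[H+] = 1.413e-11 M

1.413e-11 M


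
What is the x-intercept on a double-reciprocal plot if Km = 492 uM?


x-intercept = -1/Km
= -1/492
= -0.002 1/uM

-0.002 1/uM


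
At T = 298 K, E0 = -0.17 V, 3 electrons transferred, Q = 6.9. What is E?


E = E0 - (RT/nF) * ln(Q)
E = -0.17 - (8.314 * 298 / (3 * 96485)) * ln(6.9)
E = -0.1865 V

-0.1865 V


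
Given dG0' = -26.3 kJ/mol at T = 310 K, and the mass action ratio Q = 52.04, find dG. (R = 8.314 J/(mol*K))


dG = dG0' + RT * ln(Q) / 1000
dG = -26.3 + 8.314 * 310 * ln(52.04) / 1000
dG = -16.1143 kJ/mol

-16.1143 kJ/mol


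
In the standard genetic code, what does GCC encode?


Standard genetic code lookup.
Codon GCC -> Ala

Ala


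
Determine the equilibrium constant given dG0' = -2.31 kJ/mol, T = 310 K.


Keq = exp(-dG0 * 1000 / (R * T))
Keq = exp(-(-2.31) * 1000 / (8.314 * 310))
Keq = 2.4505

2.4505


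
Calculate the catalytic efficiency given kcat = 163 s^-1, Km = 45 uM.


Catalytic efficiency = kcat / Km
= 163 / 45
= 3.6222 uM^-1*s^-1

3.6222 uM^-1*s^-1


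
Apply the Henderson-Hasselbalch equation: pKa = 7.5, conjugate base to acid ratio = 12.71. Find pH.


pH = pKa + log10([A-]/[HA])
pH = 7.5 + log10(12.71)
pH = 8.6041

8.6041


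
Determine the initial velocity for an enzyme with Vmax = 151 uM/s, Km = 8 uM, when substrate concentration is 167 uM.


v = Vmax * [S] / (Km + [S])
v = 151 * 167 / (8 + 167)
v = 144.0971 uM/s

144.0971 uM/s


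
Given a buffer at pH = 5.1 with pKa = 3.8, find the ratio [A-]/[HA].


[A-]/[HA] = 10^(pH - pKa)
= 10^(5.1 - 3.8)
= 19.9526

19.9526


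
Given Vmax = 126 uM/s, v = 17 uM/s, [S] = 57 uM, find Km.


Km = [S] * (Vmax - v) / v
Km = 57 * (126 - 17) / 17
Km = 365.4706 uM

365.4706 uM


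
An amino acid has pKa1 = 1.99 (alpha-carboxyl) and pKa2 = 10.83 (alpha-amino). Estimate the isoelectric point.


pI = (pKa1 + pKa2) / 2
pI = (1.99 + 10.83) / 2
pI = 6.41

6.41


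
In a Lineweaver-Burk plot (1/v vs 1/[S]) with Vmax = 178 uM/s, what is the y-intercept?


y-intercept = 1/Vmax
= 1/178
= 0.0056 s/uM

0.0056 s/uM


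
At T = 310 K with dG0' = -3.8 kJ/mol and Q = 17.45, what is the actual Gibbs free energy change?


dG = dG0' + RT * ln(Q) / 1000
dG = -3.8 + 8.314 * 310 * ln(17.45) / 1000
dG = 3.5695 kJ/mol

3.5695 kJ/mol


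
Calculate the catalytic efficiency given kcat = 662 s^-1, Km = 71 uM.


Catalytic efficiency = kcat / Km
= 662 / 71
= 9.3239 uM^-1*s^-1

9.3239 uM^-1*s^-1


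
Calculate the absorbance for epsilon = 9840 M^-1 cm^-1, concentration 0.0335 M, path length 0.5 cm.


A = epsilon * c * l
A = 9840 * 0.0335 * 0.5
A = 164.82

164.82


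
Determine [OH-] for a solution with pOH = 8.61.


[OH-] = 10^(-pOH)
[OH-] = 10^(-8.61)
[OH-] = 2.455e-09 M

2.455e-09 M


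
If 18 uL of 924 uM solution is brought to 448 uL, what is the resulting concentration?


C2 = C1 * V1 / V2
C2 = 924 * 18 / 448
C2 = 37.125 uM

37.125 uM


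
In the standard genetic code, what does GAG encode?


Standard genetic code lookup.
Codon GAG -> Glu

Glu


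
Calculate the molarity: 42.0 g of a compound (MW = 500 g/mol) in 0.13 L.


C = (mass / MW) / volume
C = (42.0 / 500) / 0.13
C = 0.6462 M

0.6462 M


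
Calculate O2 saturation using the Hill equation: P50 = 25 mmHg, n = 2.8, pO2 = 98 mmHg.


Y = pO2^n / (P50^n + pO2^n)
Y = 98^2.8 / (25^2.8 + 98^2.8)
Y = 97.86%

97.86%


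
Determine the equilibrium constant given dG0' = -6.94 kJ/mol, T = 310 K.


Keq = exp(-dG0 * 1000 / (R * T))
Keq = exp(-(-6.94) * 1000 / (8.314 * 310))
Keq = 14.7715

14.7715


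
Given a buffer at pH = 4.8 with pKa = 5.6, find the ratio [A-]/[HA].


[A-]/[HA] = 10^(pH - pKa)
= 10^(4.8 - 5.6)
= 0.1585

0.1585


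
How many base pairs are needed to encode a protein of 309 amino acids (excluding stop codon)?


Each amino acid = 1 codon = 3 bp
bp = 309 * 3 = 927 bp

927 bp


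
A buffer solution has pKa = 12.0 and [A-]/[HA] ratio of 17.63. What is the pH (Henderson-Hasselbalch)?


pH = pKa + log10([A-]/[HA])
pH = 12.0 + log10(17.63)
pH = 13.2463

13.2463


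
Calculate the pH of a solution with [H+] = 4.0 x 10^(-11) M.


pH = -log10([H+])
pH = -log10(4.0 x 10^(-11))
pH = 10.3979

10.3979


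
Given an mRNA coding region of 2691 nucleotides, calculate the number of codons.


codons = nucleotides / 3
codons = 2691 / 3 = 897

897


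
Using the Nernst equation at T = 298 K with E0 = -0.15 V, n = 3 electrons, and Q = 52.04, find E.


E = E0 - (RT/nF) * ln(Q)
E = -0.15 - (8.314 * 298 / (3 * 96485)) * ln(52.04)
E = -0.1838 V

-0.1838 V


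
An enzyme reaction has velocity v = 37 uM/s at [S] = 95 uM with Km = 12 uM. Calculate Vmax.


Vmax = v * (Km + [S]) / [S]
Vmax = 37 * (12 + 95) / 95
Vmax = 41.6737 uM/s

41.6737 uM/s


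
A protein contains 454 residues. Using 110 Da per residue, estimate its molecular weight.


MW = n_residues * 110 Da
MW = 454 * 110
MW = 49940 Da

49940 Da


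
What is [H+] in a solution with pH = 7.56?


[H+] = 10^(-pH)
[H+] = 10^(-7.56)
[H+] = 2.754e-08 M

2.754e-08 M


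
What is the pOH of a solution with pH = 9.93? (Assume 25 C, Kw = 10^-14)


pOH = 14 - pH
pOH = 14 - 9.93
pOH = 4.07

4.07


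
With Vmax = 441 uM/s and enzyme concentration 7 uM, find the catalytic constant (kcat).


kcat = Vmax / [E]t
kcat = 441 / 7
kcat = 63.0 s^-1

63.0 s^-1


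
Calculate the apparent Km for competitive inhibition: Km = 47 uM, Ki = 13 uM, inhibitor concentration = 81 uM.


Km_app = Km * (1 + [I]/Ki)
Km_app = 47 * (1 + 81/13)
Km_app = 339.8462 uM

339.8462 uM


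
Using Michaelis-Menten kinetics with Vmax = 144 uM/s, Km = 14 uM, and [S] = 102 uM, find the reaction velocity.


v = Vmax * [S] / (Km + [S])
v = 144 * 102 / (14 + 102)
v = 126.6207 uM/s

126.6207 uM/s


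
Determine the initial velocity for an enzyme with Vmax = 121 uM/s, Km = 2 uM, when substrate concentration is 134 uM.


v = Vmax * [S] / (Km + [S])
v = 121 * 134 / (2 + 134)
v = 119.2206 uM/s

119.2206 uM/s


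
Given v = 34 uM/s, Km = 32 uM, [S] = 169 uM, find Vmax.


Vmax = v * (Km + [S]) / [S]
Vmax = 34 * (32 + 169) / 169
Vmax = 40.4379 uM/s

40.4379 uM/s


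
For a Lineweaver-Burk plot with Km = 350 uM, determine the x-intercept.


x-intercept = -1/Km
= -1/350
= -0.0029 1/uM

-0.0029 1/uM


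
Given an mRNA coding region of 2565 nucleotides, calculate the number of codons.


codons = nucleotides / 3
codons = 2565 / 3 = 855

855


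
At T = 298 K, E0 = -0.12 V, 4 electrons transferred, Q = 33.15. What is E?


E = E0 - (RT/nF) * ln(Q)
E = -0.12 - (8.314 * 298 / (4 * 96485)) * ln(33.15)
E = -0.1425 V

-0.1425 V


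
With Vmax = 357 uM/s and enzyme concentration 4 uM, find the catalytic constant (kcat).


kcat = Vmax / [E]t
kcat = 357 / 4
kcat = 89.25 s^-1

89.25 s^-1


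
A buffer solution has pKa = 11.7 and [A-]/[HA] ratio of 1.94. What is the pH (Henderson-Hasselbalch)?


pH = pKa + log10([A-]/[HA])
pH = 11.7 + log10(1.94)
pH = 11.9878

11.9878


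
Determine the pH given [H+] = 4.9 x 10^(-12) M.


pH = -log10([H+])
pH = -log10(4.9 x 10^(-12))
pH = 11.3098

11.3098


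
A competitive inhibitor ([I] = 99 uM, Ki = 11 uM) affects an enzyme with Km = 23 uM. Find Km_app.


Km_app = Km * (1 + [I]/Ki)
Km_app = 23 * (1 + 99/11)
Km_app = 230.0 uM

230.0 uM


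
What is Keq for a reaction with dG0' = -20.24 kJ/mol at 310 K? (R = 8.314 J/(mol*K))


Keq = exp(-dG0 * 1000 / (R * T))
Keq = exp(-(-20.24) * 1000 / (8.314 * 310))
Keq = 2573.5918

2573.5918


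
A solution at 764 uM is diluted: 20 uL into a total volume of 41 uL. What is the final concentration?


C2 = C1 * V1 / V2
C2 = 764 * 20 / 41
C2 = 372.6829 uM

372.6829 uM


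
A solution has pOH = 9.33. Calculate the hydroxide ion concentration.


[OH-] = 10^(-pOH)
[OH-] = 10^(-9.33)
[OH-] = 4.677e-10 M

4.677e-10 M


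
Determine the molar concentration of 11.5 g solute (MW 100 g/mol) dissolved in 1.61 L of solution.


C = (mass / MW) / volume
C = (11.5 / 100) / 1.61
C = 0.0714 M

0.0714 M


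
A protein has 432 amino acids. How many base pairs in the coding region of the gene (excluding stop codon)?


Each amino acid = 1 codon = 3 bp
bp = 432 * 3 = 1296 bp

1296 bp


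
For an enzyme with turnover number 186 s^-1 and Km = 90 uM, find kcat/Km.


Catalytic efficiency = kcat / Km
= 186 / 90
= 2.0667 uM^-1*s^-1

2.0667 uM^-1*s^-1


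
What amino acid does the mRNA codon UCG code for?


Standard genetic code lookup.
Codon UCG -> Ser

Ser


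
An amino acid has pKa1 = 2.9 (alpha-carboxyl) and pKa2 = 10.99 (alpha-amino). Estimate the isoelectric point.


pI = (pKa1 + pKa2) / 2
pI = (2.9 + 10.99) / 2
pI = 6.945

6.945


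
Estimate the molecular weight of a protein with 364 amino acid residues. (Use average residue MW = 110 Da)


MW = n_residues * 110 Da
MW = 364 * 110
MW = 40040 Da

40040 Da


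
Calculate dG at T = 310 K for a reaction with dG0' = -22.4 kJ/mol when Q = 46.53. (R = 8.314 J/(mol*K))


dG = dG0' + RT * ln(Q) / 1000
dG = -22.4 + 8.314 * 310 * ln(46.53) / 1000
dG = -12.5028 kJ/mol

-12.5028 kJ/mol


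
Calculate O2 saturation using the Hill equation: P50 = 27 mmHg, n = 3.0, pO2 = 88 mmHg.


Y = pO2^n / (P50^n + pO2^n)
Y = 88^3.0 / (27^3.0 + 88^3.0)
Y = 97.19%

97.19%


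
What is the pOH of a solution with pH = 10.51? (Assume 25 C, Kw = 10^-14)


pOH = 14 - pH
pOH = 14 - 10.51
pOH = 3.49

3.49


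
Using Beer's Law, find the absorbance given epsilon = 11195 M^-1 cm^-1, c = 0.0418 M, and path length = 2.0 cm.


A = epsilon * c * l
A = 11195 * 0.0418 * 2.0
A = 935.902

935.902


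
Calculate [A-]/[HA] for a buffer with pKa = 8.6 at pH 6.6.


[A-]/[HA] = 10^(pH - pKa)
= 10^(6.6 - 8.6)
= 0.01

0.01


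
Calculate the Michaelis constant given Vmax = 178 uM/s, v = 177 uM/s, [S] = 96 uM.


Km = [S] * (Vmax - v) / v
Km = 96 * (178 - 177) / 177
Km = 0.5424 uM

0.5424 uM


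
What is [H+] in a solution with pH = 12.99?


[H+] = 10^(-pH)
[H+] = 10^(-12.99)
[H+] = 1.023e-13 M

1.023e-13 M


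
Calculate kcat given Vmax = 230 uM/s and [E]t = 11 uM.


kcat = Vmax / [E]t
kcat = 230 / 11
kcat = 20.9091 s^-1

20.9091 s^-1


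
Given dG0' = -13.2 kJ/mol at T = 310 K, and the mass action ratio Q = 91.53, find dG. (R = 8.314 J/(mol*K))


dG = dG0' + RT * ln(Q) / 1000
dG = -13.2 + 8.314 * 310 * ln(91.53) / 1000
dG = -1.559 kJ/mol

-1.559 kJ/mol


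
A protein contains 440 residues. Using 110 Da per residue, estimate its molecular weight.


MW = n_residues * 110 Da
MW = 440 * 110
MW = 48400 Da

48400 Da


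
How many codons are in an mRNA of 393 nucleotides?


codons = nucleotides / 3
codons = 393 / 3 = 131

131


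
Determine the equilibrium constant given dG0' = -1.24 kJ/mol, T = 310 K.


Keq = exp(-dG0 * 1000 / (R * T))
Keq = exp(-(-1.24) * 1000 / (8.314 * 310))
Keq = 1.6179

1.6179


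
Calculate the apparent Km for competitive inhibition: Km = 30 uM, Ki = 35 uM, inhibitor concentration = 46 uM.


Km_app = Km * (1 + [I]/Ki)
Km_app = 30 * (1 + 46/35)
Km_app = 69.4286 uM

69.4286 uM


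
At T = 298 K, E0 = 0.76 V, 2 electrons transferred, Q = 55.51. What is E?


E = E0 - (RT/nF) * ln(Q)
E = 0.76 - (8.314 * 298 / (2 * 96485)) * ln(55.51)
E = 0.7084 V

0.7084 V


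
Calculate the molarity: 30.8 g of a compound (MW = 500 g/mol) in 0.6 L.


C = (mass / MW) / volume
C = (30.8 / 500) / 0.6
C = 0.1027 M

0.1027 M


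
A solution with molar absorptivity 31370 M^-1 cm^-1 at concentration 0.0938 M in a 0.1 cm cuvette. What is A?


A = epsilon * c * l
A = 31370 * 0.0938 * 0.1
A = 294.2506

294.2506


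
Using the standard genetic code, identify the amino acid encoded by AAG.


Standard genetic code lookup.
Codon AAG -> Lys

Lys


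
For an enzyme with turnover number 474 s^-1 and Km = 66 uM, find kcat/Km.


Catalytic efficiency = kcat / Km
= 474 / 66
= 7.1818 uM^-1*s^-1

7.1818 uM^-1*s^-1


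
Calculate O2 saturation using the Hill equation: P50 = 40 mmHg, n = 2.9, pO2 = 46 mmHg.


Y = pO2^n / (P50^n + pO2^n)
Y = 46^2.9 / (40^2.9 + 46^2.9)
Y = 60.0%

60.0%


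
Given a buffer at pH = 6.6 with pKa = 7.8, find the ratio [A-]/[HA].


[A-]/[HA] = 10^(pH - pKa)
= 10^(6.6 - 7.8)
= 0.0631

0.0631


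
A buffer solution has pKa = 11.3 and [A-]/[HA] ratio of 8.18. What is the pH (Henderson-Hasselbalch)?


pH = pKa + log10([A-]/[HA])
pH = 11.3 + log10(8.18)
pH = 12.2128

12.2128


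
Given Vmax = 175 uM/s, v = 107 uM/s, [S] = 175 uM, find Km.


Km = [S] * (Vmax - v) / v
Km = 175 * (175 - 107) / 107
Km = 111.215 uM

111.215 uM


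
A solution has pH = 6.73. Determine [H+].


[H+] = 10^(-pH)
[H+] = 10^(-6.73)
[H+] = 1.862e-07 M

1.862e-07 M


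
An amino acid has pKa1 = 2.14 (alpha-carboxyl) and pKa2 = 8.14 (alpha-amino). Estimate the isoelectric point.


pI = (pKa1 + pKa2) / 2
pI = (2.14 + 8.14) / 2
pI = 5.14

5.14


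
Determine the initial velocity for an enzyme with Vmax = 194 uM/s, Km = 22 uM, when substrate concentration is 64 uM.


v = Vmax * [S] / (Km + [S])
v = 194 * 64 / (22 + 64)
v = 144.3721 uM/s

144.3721 uM/s


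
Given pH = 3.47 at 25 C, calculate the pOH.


pOH = 14 - pH
pOH = 14 - 3.47
pOH = 10.53

10.53


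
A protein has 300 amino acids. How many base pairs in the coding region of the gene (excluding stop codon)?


Each amino acid = 1 codon = 3 bp
bp = 300 * 3 = 900 bp

900 bp


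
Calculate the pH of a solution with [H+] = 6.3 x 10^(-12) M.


pH = -log10([H+])
pH = -log10(6.3 x 10^(-12))
pH = 11.2007

11.2007


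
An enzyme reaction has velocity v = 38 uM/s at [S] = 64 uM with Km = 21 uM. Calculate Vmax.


Vmax = v * (Km + [S]) / [S]
Vmax = 38 * (21 + 64) / 64
Vmax = 50.4688 uM/s

50.4688 uM/s


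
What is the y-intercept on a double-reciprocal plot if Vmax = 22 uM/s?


y-intercept = 1/Vmax
= 1/22
= 0.0455 s/uM

0.0455 s/uM


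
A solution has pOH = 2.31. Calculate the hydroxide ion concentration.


[OH-] = 10^(-pOH)
[OH-] = 10^(-2.31)
[OH-] = 0.0049 M

0.0049 M


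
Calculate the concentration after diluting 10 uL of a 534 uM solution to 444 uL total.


C2 = C1 * V1 / V2
C2 = 534 * 10 / 444
C2 = 12.027 uM

12.027 uM


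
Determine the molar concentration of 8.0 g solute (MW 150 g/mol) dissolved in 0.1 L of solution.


C = (mass / MW) / volume
C = (8.0 / 150) / 0.1
C = 0.5333 M

0.5333 M


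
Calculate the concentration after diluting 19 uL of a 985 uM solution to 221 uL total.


C2 = C1 * V1 / V2
C2 = 985 * 19 / 221
C2 = 84.6833 uM

84.6833 uM
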